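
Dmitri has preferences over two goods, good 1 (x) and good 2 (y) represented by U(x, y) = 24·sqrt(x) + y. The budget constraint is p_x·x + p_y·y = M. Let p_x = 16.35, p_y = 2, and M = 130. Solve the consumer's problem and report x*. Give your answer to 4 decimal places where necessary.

Thus x* = (12·p_y/p_x)² — independent of M — with the rest of income spent on y.
Plugging in: x* = (12·2/16.35)² = 2.1547.

x* = 2.1547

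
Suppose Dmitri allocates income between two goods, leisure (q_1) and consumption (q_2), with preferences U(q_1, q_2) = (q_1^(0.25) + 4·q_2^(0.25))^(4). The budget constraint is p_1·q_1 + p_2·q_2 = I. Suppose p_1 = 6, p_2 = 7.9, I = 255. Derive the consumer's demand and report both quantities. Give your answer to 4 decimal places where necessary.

q_1* = 6.2562, q_2* = 27.5269

MU_q_1 ∝ q_1^(-0.75), MU_q_2 ∝ 4·q_2^(-0.75), so MRS = (1/4)·(q_2/q_1)^(0.75) = p_1/p_2.
Solve for the ratio: q_2/q_1 = [4·p_1/p_2]^(4/3).
Substitute q_2 = (q_2/q_1)·q_1 into the budget: q_1* = I/(p_1 + p_2·(q_2/q_1)).
Numerically q_2/q_1 = 4.399928, so q_1* = 255/(6 + 7.9·4.399928) = 6.2562 and q_2* = 4.399928·6.2562 = 27.5269.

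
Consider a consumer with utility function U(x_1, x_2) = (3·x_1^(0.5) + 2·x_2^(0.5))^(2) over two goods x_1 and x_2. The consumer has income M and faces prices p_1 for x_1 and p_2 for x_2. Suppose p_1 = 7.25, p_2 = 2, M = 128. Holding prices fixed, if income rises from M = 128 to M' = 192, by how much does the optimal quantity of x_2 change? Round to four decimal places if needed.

From the CES first-order condition, (3/2)·(x_2/x_1)^(0.5) = p_1/p_2.
Solve for the ratio: x_2/x_1 = [(2/3)·p_1/p_2]^(2).
Substitute x_2 = (x_2/x_1)·x_1 into the budget: x_1* = M/(p_1 + p_2·(x_2/x_1)).
Numerically x_2/x_1 = 5.840278, so x_1* = 128/(7.25 + 2·5.840278) = 6.7616 and x_2* = 5.840278·6.7616 = 39.4894.
At M' = 192: x_2* = 59.234. Change: 59.234 − 39.4894 = 19.7447.

Δx_2* = 19.7447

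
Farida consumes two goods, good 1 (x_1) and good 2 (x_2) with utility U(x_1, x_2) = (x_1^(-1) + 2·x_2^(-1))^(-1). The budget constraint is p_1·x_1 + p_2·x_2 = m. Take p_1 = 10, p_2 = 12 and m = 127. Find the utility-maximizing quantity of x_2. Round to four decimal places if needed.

x_2* = 6.4317

MRS = MU_x_1/MU_x_2 = (1/2)·(x_2/x_1)^(2). Set equal to p_1/p_2.
Solve for the ratio: x_2/x_1 = [2·p_1/p_2]^(0.5).
With the ratio pinned down, the budget gives x_1* = m/(p_1 + p_2·(x_2/x_1)) and x_2* = (x_2/x_1)·x_1*.
Numerically x_2/x_1 = 1.290994, so x_1* = 127/(10 + 12·1.290994) = 4.982 and x_2* = 1.290994·4.982 = 6.4317.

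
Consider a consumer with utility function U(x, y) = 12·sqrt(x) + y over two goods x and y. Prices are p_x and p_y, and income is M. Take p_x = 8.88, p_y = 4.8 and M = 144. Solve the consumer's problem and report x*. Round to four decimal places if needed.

x* = 10.5186

Set MRS = p_x/p_y: 6·x^(−1/2) = p_x/p_y.
Thus x* = (6·p_y/p_x)² — independent of M — with the rest of income spent on y.
Plugging in: x* = (6·4.8/8.88)² = 10.5186.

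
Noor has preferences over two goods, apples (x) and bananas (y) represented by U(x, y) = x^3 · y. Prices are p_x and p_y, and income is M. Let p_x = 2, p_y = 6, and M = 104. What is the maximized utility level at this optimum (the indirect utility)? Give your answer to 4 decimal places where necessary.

V = 257049

Tangency: MRS = 3·y/x = p_x/p_y.
So 3·p_y·y = p_x·x; combined with the budget, a share 0.75 of income goes to x.
Demand: x*(p_x,p_y,M) = 0.75·M/p_x and y* = 0.25·M/p_y.
At p_x=2, p_y=6, M=104: x* = 0.75·104/2 = 39, y* = 4.3333.
Utility at the optimum: U(39, 4.3333) = 257049.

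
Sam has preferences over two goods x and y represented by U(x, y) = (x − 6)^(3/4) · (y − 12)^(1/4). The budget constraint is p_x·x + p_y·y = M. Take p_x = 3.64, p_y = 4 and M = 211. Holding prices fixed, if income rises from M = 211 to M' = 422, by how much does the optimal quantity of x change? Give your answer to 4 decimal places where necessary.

MRS = 3·(y−12)/(x−6). Tangency with p_x/p_y gives y−12 = (1/3)·(p_x/p_y)·(x−6).
After buying the subsistence bundle (6, 12), a share 0.75 of the remaining income goes to x: x* = 6 + 0.75·(M − 6p_x − 12p_y)/p_x.
Discretionary income = 211 − 6·3.64 − 12·4 = 141.16; x* = 6 + 0.75·141.16/3.64 = 35.0852.
At M' = 422: x* = 78.5604. Change: 78.5604 − 35.0852 = 43.4753.

Δx* = 43.4753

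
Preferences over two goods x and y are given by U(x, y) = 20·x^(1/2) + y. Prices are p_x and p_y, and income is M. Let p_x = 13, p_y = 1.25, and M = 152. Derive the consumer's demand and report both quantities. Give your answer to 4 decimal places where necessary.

x* = 0.9246, y* = 111.9846

MU_x = 10/√x, MU_y = 1. Tangency: 10/√x = p_x/p_y.
Thus x* = (10·p_y/p_x)² — independent of M — with the rest of income spent on y.
Plugging in: x* = (10·1.25/13)² = 0.9246, y* = 111.9846.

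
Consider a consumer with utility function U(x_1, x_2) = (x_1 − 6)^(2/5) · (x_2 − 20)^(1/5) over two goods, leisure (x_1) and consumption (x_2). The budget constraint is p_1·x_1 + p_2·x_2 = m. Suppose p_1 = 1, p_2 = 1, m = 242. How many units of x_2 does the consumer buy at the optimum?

x_2* = 92

After buying the subsistence bundle (6, 20), a share 2/3 of the remaining income goes to x_1: x_1* = 6 + 2/3·(m − 6p_1 − 20p_2)/p_1.
Discretionary income = 242 − 6·1 − 20·1 = 216; x_2* = 20 + 1/3·216/1 = 92.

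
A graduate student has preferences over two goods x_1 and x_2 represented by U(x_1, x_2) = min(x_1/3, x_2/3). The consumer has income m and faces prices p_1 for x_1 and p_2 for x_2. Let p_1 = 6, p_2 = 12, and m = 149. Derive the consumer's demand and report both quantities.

x_1* = 8.2778, x_2* = 8.2778

With perfect complements, no substitution: consume in ratio x_1:x_2 = 3:3.
Budget: p_1·x_1 + p_2·x_1 = m, so (3·p_1 + 3·p_2)·x_1 = 3·m.
Demand: x_1*(p_1,p_2,m) = 3·m/(3·p_1 + 3·p_2), x_2* = 3·m/(3·p_1 + 3·p_2).
Here 3·6 + 3·12 = 54, giving x_1* = 8.2778 and x_2* = 8.2778.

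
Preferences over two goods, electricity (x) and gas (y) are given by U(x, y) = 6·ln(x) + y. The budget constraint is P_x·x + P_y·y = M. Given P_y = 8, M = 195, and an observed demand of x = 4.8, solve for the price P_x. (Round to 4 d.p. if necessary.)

MU_x = 6/x, MU_y = 1. Tangency: 6/x = P_x/P_y.
So x*(P_x,P_y) = 6·P_y/P_x, independent of income; and y* = (M − 6·P_y)/P_y.
Set x* = 4.8 in the demand function and solve for P_x: P_x = 10.

P_x = 10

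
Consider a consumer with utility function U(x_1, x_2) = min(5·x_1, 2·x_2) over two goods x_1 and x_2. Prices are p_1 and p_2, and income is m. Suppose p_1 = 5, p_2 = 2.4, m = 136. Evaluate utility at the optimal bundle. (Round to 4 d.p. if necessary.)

V = 61.8182

With perfect complements, no substitution: consume in ratio x_1:x_2 = 2:5.
Budget: p_1·x_1 + p_2·(5/2)·x_1 = m, so (2·p_1 + 5·p_2)·x_1 = 2·m.
Demand: x_1*(p_1,p_2,m) = 2·m/(2·p_1 + 5·p_2), x_2* = 5·m/(2·p_1 + 5·p_2).
Here 2·5 + 5·2.4 = 22, giving x_1* = 12.3636 and x_2* = 30.9091.
Utility at the optimum: U(12.3636, 30.9091) = 61.8182.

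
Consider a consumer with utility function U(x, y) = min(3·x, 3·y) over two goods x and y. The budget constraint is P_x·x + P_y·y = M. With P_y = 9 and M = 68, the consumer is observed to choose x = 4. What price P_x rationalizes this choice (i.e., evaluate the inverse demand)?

Leontief preferences: the optimum is at the kink where x/3 = y/3, i.e. y = x.
Budget: P_x·x + P_y·x = M, so (3·P_x + 3·P_y)·x = 3·M.
Demand: x*(P_x,P_y,M) = 3·M/(3·P_x + 3·P_y), y* = 3·M/(3·P_x + 3·P_y).
Set x* = 4 in the demand function and solve for P_x: P_x = 8.

P_x = 8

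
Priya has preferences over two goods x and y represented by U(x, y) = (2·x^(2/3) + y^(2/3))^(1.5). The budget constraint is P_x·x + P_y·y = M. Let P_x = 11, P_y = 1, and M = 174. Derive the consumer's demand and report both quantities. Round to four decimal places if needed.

MRS = MU_x/MU_y = 2·(y/x)^(1/3). Set equal to P_x/P_y.
Solve for the ratio: y/x = [(1/2)·P_x/P_y]^(3).
Substitute y = (y/x)·x into the budget: x* = M/(P_x + P_y·(y/x)).
Numerically y/x = 166.375, so x* = 174/(11 + 1·166.375) = 0.981 and y* = 166.375·0.981 = 163.2093.

x* = 0.981, y* = 163.2093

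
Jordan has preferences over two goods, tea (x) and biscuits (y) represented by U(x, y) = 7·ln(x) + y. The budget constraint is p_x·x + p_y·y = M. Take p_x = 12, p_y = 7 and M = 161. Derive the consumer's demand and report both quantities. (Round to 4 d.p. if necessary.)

Set MRS = p_x/p_y: (7/x)/1 = p_x/p_y.
So x*(p_x,p_y) = 7·p_y/p_x, independent of income; and y* = (M − 7·p_y)/p_y.
At the given prices: x* = 7·7/12 = 4.0833, and y* = 16.

x* = 4.0833, y* = 16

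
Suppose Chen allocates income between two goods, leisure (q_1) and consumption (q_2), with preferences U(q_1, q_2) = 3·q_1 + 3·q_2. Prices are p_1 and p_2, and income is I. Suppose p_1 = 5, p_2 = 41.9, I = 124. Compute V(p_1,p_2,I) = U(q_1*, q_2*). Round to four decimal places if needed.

q_1 gives more utility per dollar, so spend all income on q_1: q_1* = I/p_1, q_2* = 0.
Numerically: q_1* = 24.8, q_2* = 0.
Utility at the optimum: U(24.8, 0) = 74.4.

V = 74.4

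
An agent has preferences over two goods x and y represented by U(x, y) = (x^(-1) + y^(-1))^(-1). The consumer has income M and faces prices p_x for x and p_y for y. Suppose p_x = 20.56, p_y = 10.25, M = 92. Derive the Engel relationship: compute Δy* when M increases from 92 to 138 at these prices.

From the CES first-order condition, (y/x)^(2) = p_x/p_y.
Hence y/x = (p_x/p_y)^(1/(2)), i.e. raised to the 0.5 power.
Substitute y = (y/x)·x into the budget: x* = M/(p_x + p_y·(y/x)).
Numerically y/x = 1.416282, so x* = 92/(20.56 + 10.25·1.416282) = 2.6228 and y* = 1.416282·2.6228 = 3.7146.
At M' = 138: y* = 5.572. Change: 5.572 − 3.7146 = 1.8573.

Δy* = 1.8573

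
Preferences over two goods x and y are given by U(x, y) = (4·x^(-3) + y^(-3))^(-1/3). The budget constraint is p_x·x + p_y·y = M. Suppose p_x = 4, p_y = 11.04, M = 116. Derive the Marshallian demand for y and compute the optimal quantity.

MU_x ∝ 4·x^(-4), MU_y ∝ y^(-4), so MRS = 4·(y/x)^(4) = p_x/p_y.
Solve for the ratio: y/x = [(1/4)·p_x/p_y]^(0.25).
Substitute y = (y/x)·x into the budget: x* = M/(p_x + p_y·(y/x)).
Numerically y/x = 0.548602, so x* = 116/(4 + 11.04·0.548602) = 11.5347 and y* = 0.548602·11.5347 = 6.328.

y* = 6.328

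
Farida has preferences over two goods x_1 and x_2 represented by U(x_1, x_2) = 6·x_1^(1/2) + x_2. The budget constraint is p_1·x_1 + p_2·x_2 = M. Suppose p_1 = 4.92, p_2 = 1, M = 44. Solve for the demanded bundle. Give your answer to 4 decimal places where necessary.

x_1* = 0.3718, x_2* = 42.1707

Thus x_1* = (3·p_2/p_1)² — independent of M — with the rest of income spent on x_2.
Plugging in: x_1* = (3·1/4.92)² = 0.3718, x_2* = 42.1707.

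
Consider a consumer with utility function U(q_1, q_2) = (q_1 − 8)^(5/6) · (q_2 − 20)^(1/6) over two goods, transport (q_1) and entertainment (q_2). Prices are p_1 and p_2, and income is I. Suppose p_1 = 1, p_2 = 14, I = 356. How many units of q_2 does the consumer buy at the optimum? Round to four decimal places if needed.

q_2* = 20.8095

Substituting into the budget: q_1* = 8 + 5/6·(I − 8·p_1 − 20·p_2)/p_1, and q_2* = 20 + 1/6·(…)/p_2.
Discretionary income = 356 − 8·1 − 20·14 = 68; q_2* = 20 + 1/6·68/14 = 20.8095.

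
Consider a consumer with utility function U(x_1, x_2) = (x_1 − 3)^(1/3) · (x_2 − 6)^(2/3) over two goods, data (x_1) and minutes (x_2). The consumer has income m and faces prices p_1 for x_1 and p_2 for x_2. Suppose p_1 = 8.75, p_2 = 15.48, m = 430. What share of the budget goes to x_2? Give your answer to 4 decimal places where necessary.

This is Cobb-Douglas in (x_1−3, x_2−6): tangency gives 1/3·p_2·(x_2−6) = 2/3·p_1·(x_1−3).
Substituting into the budget: x_1* = 3 + 1/3·(m − 3·p_1 − 6·p_2)/p_1, and x_2* = 6 + 2/3·(…)/p_2.
Discretionary income = 430 − 3·8.75 − 6·15.48 = 310.87; x_1* = 3 + 1/3·310.87/8.75 = 14.8427; x_2* = 6 + 2/3·310.87/15.48 = 19.388.
Expenditure on x_2: 15.48·19.388 = 300.1267; share = 0.698.

share on x_2 = 0.698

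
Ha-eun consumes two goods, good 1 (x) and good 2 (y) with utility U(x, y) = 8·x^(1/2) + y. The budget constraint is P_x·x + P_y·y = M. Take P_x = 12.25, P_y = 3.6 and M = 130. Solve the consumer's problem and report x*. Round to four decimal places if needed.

x* = 1.3818

MU_x = 4/√x, MU_y = 1. Tangency: 4/√x = P_x/P_y.
Thus x* = (4·P_y/P_x)² — independent of M — with the rest of income spent on y.
Plugging in: x* = (4·3.6/12.25)² = 1.3818.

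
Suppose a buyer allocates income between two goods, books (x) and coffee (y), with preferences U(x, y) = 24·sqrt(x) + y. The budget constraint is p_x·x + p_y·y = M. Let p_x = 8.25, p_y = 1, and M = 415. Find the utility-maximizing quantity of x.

x* = 2.1157

MU_x = 12/√x, MU_y = 1. Tangency: 12/√x = p_x/p_y.
Solve: √x = 12·p_y/p_x, so x*(p_x,p_y) = (12·p_y/p_x)², and y* = (M − p_x·x*)/p_y.
Plugging in: x* = (12·1/8.25)² = 2.1157.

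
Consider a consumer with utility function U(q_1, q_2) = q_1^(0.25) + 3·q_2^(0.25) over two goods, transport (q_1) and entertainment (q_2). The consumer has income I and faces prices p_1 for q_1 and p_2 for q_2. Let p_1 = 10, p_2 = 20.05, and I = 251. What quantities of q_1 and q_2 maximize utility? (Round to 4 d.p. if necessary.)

MRS = MU_q_1/MU_q_2 = (1/3)·(q_2/q_1)^(0.75). Set equal to p_1/p_2.
Hence q_2/q_1 = (3·p_1/p_2)^(1/(0.75)), i.e. raised to the 4/3 power.
With the ratio pinned down, the budget gives q_1* = I/(p_1 + p_2·(q_2/q_1)) and q_2* = (q_2/q_1)·q_1*.
Numerically q_2/q_1 = 1.711364, so q_1* = 251/(10 + 20.05·1.711364) = 5.6643 and q_2* = 1.711364·5.6643 = 9.6936.

q_1* = 5.6643, q_2* = 9.6936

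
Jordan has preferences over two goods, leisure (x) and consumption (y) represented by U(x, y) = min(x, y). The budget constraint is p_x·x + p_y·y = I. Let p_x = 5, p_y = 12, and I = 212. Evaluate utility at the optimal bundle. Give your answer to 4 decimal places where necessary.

V = 12.4706

Leontief preferences: the optimum is at the kink where x/1 = y/1, i.e. y = x.
Budget: p_x·x + p_y·x = I, so (p_x + p_y)·x = I.
Demand: x*(p_x,p_y,I) = I/(p_x + p_y), y* = I/(p_x + p_y).
Here 5 + 12 = 17, giving x* = 12.4706 and y* = 12.4706.
Utility at the optimum: U(12.4706, 12.4706) = 12.4706.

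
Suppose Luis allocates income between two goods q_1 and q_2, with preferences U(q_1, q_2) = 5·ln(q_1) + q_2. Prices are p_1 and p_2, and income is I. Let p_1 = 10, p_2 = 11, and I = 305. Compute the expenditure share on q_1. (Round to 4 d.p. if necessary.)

Set MRS = p_1/p_2: (5/q_1)/1 = p_1/p_2.
So q_1*(p_1,p_2) = 5·p_2/p_1, independent of income; and q_2* = (I − 5·p_2)/p_2.
At the given prices: q_1* = 5·11/10 = 5.5, and q_2* = 22.7273.
Expenditure on q_1: 10·5.5 = 55; share = 0.1803.

share on q_1 = 0.1803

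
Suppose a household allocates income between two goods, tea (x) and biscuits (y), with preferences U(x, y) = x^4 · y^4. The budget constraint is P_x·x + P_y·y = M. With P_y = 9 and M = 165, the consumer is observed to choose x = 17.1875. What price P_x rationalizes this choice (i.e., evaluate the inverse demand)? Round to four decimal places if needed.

P_x = 4.8

Tangency: MRS = y/x = P_x/P_y.
Rearranging, P_y·y = P_x·x. Substituting into the budget gives P_x·x·(1 + 1) = M.
Demand: x*(P_x,P_y,M) = 0.5·M/P_x and y* = 0.5·M/P_y.
Set x* = 17.1875 in the demand function and solve for P_x: P_x = 4.8.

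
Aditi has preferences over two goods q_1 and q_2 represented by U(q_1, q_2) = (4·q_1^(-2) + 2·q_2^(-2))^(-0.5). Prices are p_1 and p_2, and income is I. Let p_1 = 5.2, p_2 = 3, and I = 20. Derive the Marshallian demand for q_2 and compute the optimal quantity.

q_2* = 2.3657

Substitute q_2 = (q_2/q_1)·q_1 into the budget: q_1* = I/(p_1 + p_2·(q_2/q_1)).
Numerically q_2/q_1 = 0.95342, so q_1* = 20/(5.2 + 3·0.95342) = 2.4813 and q_2* = 0.95342·2.4813 = 2.3657.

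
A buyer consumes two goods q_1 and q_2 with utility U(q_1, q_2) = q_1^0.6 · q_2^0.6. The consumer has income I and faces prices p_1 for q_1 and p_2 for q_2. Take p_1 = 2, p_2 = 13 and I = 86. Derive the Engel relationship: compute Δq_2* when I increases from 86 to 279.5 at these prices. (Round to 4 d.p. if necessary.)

Δq_2* = 7.4423

The MRS is q_2/q_1. Set MRS = p_1/p_2.
So 0.6·p_2·q_2 = 0.6·p_1·q_1; combined with the budget, a share 0.5 of income goes to q_1.
Demand: q_1*(p_1,p_2,I) = 0.5·I/p_1 and q_2* = 0.5·I/p_2.
At p_1=2, p_2=13, I=86: q_2* = 0.5·86/13 = 3.3077.
At I' = 279.5: q_2* = 10.75. Change: 10.75 − 3.3077 = 7.4423.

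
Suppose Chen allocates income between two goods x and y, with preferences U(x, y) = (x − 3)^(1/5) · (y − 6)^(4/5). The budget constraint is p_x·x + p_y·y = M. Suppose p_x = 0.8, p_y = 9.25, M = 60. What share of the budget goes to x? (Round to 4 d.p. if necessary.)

share on x = 0.047

MRS = (1/4)·(y−6)/(x−3). Tangency with p_x/p_y gives y−6 = 4·(p_x/p_y)·(x−3).
Substituting into the budget: x* = 3 + 0.2·(M − 3·p_x − 6·p_y)/p_x, and y* = 6 + 0.8·(…)/p_y.
Discretionary income = 60 − 3·0.8 − 6·9.25 = 2.1; x* = 3 + 0.2·2.1/0.8 = 3.525; y* = 6 + 0.8·2.1/9.25 = 6.1816.
Expenditure on x: 0.8·3.525 = 2.82; share = 0.047.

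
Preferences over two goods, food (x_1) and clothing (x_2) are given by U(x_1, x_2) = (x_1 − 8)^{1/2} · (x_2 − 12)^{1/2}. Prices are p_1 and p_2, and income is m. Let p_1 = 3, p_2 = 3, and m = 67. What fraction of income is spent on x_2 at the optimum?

This is Cobb-Douglas in (x_1−8, x_2−12): tangency gives 0.5·p_2·(x_2−12) = 0.5·p_1·(x_1−8).
Substituting into the budget: x_1* = 8 + 0.5·(m − 8·p_1 − 12·p_2)/p_1, and x_2* = 12 + 0.5·(…)/p_2.
Discretionary income = 67 − 8·3 − 12·3 = 7; x_1* = 8 + 0.5·7/3 = 9.1667; x_2* = 12 + 0.5·7/3 = 13.1667.
Expenditure on x_2: 3·13.1667 = 39.5; share = 0.5896.

share on x_2 = 0.5896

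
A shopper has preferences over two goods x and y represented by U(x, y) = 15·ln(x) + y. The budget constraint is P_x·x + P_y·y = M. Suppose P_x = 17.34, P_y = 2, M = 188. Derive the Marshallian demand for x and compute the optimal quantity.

x* = 1.7301

So x*(P_x,P_y) = 15·P_y/P_x, independent of income; and y* = (M − 15·P_y)/P_y.
At the given prices: x* = 15·2/17.34 = 1.7301.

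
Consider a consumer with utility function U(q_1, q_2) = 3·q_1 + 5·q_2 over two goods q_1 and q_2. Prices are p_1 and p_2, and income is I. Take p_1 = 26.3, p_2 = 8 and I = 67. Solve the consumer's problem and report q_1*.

Perfect substitutes: compare marginal utility per dollar. 3/p_1 vs 5/p_2 → 0.1141 vs 0.625.
q_2 gives more utility per dollar, so spend all income on q_2: q_2* = I/p_2, q_1* = 0.
Numerically: q_1* = 0, q_2* = 8.375.

q_1* = 0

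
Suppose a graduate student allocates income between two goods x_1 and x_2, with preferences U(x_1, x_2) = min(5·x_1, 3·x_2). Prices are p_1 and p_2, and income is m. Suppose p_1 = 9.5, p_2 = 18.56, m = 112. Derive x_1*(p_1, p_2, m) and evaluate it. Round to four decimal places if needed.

Demand: x_1*(p_1,p_2,m) = 3·m/(3·p_1 + 5·p_2), x_2* = 5·m/(3·p_1 + 5·p_2).
Here 3·9.5 + 5·18.56 = 121.3, giving x_1* = 2.77.

x_1* = 2.77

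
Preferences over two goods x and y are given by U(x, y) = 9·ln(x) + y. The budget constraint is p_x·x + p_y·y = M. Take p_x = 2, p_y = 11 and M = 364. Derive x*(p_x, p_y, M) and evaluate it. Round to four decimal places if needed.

x* = 49.5

At the given prices: x* = 9·11/2 = 49.5.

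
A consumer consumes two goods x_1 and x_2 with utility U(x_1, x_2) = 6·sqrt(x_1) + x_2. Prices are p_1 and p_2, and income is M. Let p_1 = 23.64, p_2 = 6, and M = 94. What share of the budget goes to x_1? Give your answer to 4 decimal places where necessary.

Solve: √x_1 = 3·p_2/p_1, so x_1*(p_1,p_2) = (3·p_2/p_1)², and x_2* = (M − p_1·x_1*)/p_2.
Plugging in: x_1* = (3·6/23.64)² = 0.5798, x_2* = 13.3824.
Expenditure on x_1: 23.64·0.5798 = 13.7056; share = 0.1458.

share on x_1 = 0.1458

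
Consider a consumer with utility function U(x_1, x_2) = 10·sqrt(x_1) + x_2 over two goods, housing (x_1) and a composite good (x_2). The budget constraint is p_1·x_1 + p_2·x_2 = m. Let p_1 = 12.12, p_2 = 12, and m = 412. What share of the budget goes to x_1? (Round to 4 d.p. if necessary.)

Set MRS = p_1/p_2: 5·x_1^(−1/2) = p_1/p_2.
Thus x_1* = (5·p_2/p_1)² — independent of m — with the rest of income spent on x_2.
Plugging in: x_1* = (5·12/12.12)² = 24.5074, x_2* = 9.5809.
Expenditure on x_1: 12.12·24.5074 = 297.0297; share = 0.7209.

share on x_1 = 0.7209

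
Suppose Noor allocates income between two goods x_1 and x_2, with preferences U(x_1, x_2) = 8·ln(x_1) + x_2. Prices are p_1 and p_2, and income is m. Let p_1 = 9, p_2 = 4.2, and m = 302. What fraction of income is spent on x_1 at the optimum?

Set MRS = p_1/p_2: (8/x_1)/1 = p_1/p_2.
So x_1*(p_1,p_2) = 8·p_2/p_1, independent of income; and x_2* = (m − 8·p_2)/p_2.
At the given prices: x_1* = 8·4.2/9 = 3.7333, and x_2* = 63.9048.
Expenditure on x_1: 9·3.7333 = 33.6; share = 0.1113.

share on x_1 = 0.1113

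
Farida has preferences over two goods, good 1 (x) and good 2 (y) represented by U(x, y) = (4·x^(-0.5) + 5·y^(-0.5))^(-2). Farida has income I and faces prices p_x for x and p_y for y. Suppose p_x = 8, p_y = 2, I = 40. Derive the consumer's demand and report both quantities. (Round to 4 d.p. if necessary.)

x* = 2.8885, y* = 8.446

MU_x ∝ 4·x^(-1.5), MU_y ∝ 5·y^(-1.5), so MRS = (4/5)·(y/x)^(1.5) = p_x/p_y.
Hence y/x = ((5/4)·p_x/p_y)^(1/(1.5)), i.e. raised to the 2/3 power.
Substitute y = (y/x)·x into the budget: x* = I/(p_x + p_y·(y/x)).
Numerically y/x = 2.924018, so x* = 40/(8 + 2·2.924018) = 2.8885 and y* = 2.924018·2.8885 = 8.446.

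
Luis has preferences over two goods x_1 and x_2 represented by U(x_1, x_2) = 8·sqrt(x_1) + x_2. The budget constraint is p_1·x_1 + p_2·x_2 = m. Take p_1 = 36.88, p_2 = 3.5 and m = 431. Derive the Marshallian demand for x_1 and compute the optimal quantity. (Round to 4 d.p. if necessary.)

Thus x_1* = (4·p_2/p_1)² — independent of m — with the rest of income spent on x_2.
Plugging in: x_1* = (4·3.5/36.88)² = 0.1441.

x_1* = 0.1441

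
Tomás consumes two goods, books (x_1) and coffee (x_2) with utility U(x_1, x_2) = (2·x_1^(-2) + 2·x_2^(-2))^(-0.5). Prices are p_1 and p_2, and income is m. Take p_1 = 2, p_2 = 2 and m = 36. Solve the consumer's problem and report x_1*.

x_1* = 9

With the ratio pinned down, the budget gives x_1* = m/(p_1 + p_2·(x_2/x_1)) and x_2* = (x_2/x_1)·x_1*.
Numerically x_2/x_1 = 1, so x_1* = 36/(2 + 2·1) = 9.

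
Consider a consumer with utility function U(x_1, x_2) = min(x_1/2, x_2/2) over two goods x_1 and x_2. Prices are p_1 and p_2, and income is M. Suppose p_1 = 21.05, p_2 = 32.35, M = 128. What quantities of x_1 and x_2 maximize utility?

x_1* = 2.397, x_2* = 2.397

With perfect complements, no substitution: consume in ratio x_1:x_2 = 2:2.
Budget: p_1·x_1 + p_2·x_1 = M, so (2·p_1 + 2·p_2)·x_1 = 2·M.
Demand: x_1*(p_1,p_2,M) = 2·M/(2·p_1 + 2·p_2), x_2* = 2·M/(2·p_1 + 2·p_2).
Here 2·21.05 + 2·32.35 = 106.8, giving x_1* = 2.397 and x_2* = 2.397.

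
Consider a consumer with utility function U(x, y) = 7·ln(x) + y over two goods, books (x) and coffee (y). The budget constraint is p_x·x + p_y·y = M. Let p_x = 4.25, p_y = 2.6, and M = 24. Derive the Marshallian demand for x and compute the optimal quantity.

x* = 4.2824

So x*(p_x,p_y) = 7·p_y/p_x, independent of income; and y* = (M − 7·p_y)/p_y.
At the given prices: x* = 7·2.6/4.25 = 4.2824.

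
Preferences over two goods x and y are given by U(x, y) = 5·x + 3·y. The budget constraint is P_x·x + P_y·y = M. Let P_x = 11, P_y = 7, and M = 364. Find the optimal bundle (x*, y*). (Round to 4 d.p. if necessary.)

x* = 33.0909, y* = 0

Linear utility — the consumer picks whichever good has higher MU/price: 5/11 = 0.4545 vs 3/7 = 0.4286.
x gives more utility per dollar, so spend all income on x: x* = M/P_x, y* = 0.
Numerically: x* = 33.0909, y* = 0.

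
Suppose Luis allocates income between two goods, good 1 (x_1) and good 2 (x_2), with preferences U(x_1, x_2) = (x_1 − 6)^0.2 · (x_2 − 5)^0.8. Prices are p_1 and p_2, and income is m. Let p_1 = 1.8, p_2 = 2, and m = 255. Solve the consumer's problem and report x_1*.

x_1* = 32.0222

This is Cobb-Douglas in (x_1−6, x_2−5): tangency gives 0.2·p_2·(x_2−5) = 0.8·p_1·(x_1−6).
Substituting into the budget: x_1* = 6 + 0.2·(m − 6·p_1 − 5·p_2)/p_1, and x_2* = 5 + 0.8·(…)/p_2.
Discretionary income = 255 − 6·1.8 − 5·2 = 234.2; x_1* = 6 + 0.2·234.2/1.8 = 32.0222.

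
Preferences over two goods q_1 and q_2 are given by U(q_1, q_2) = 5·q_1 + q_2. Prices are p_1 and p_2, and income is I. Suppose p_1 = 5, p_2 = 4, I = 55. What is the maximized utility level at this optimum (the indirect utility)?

q_1 gives more utility per dollar, so spend all income on q_1: q_1* = I/p_1, q_2* = 0.
Numerically: q_1* = 11, q_2* = 0.
Utility at the optimum: U(11, 0) = 55.

V = 55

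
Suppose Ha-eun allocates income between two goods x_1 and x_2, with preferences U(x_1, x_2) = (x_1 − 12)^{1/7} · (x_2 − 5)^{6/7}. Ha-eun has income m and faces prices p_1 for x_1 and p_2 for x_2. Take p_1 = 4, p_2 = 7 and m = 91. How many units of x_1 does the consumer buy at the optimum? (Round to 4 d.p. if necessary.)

MRS = (1/6)·(x_2−5)/(x_1−12). Tangency with p_1/p_2 gives x_2−5 = 6·(p_1/p_2)·(x_1−12).
Substituting into the budget: x_1* = 12 + 1/7·(m − 12·p_1 − 5·p_2)/p_1, and x_2* = 5 + 6/7·(…)/p_2.
Discretionary income = 91 − 12·4 − 5·7 = 8; x_1* = 12 + 1/7·8/4 = 12.2857.

x_1* = 12.2857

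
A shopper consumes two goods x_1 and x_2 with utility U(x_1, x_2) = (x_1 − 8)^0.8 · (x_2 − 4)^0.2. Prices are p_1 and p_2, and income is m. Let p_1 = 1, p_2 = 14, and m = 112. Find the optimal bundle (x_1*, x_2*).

This is Cobb-Douglas in (x_1−8, x_2−4): tangency gives 0.8·p_2·(x_2−4) = 0.2·p_1·(x_1−8).
Substituting into the budget: x_1* = 8 + 0.8·(m − 8·p_1 − 4·p_2)/p_1, and x_2* = 4 + 0.2·(…)/p_2.
Discretionary income = 112 − 8·1 − 4·14 = 48; x_1* = 8 + 0.8·48/1 = 46.4; x_2* = 4 + 0.2·48/14 = 4.6857.

x_1* = 46.4, x_2* = 4.6857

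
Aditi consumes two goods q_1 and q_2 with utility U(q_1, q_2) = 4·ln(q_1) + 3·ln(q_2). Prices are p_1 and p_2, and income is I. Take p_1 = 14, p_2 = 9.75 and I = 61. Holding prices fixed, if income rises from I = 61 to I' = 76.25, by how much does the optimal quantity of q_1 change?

The MRS is (4/3)·q_2/q_1. Set MRS = p_1/p_2.
So 4·p_2·q_2 = 3·p_1·q_1; combined with the budget, a share 4/7 of income goes to q_1.
Demand: q_1*(p_1,p_2,I) = 4/7·I/p_1 and q_2* = 3/7·I/p_2.
At p_1=14, p_2=9.75, I=61: q_1* = 4/7·61/14 = 2.4898.
At I' = 76.25: q_1* = 3.1122. Change: 3.1122 − 2.4898 = 0.6224.

Δq_1* = 0.6224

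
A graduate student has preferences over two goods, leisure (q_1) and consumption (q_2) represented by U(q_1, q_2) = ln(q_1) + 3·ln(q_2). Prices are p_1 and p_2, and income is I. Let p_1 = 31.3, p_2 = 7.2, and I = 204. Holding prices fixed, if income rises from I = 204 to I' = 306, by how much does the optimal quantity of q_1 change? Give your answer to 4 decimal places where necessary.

The MRS is (1/3)·q_2/q_1. Set MRS = p_1/p_2.
So p_2·q_2 = 3·p_1·q_1; combined with the budget, a share 0.25 of income goes to q_1.
Demand: q_1*(p_1,p_2,I) = 0.25·I/p_1 and q_2* = 0.75·I/p_2.
At p_1=31.3, p_2=7.2, I=204: q_1* = 0.25·204/31.3 = 1.6294.
At I' = 306: q_1* = 2.4441. Change: 2.4441 − 1.6294 = 0.8147.

Δq_1* = 0.8147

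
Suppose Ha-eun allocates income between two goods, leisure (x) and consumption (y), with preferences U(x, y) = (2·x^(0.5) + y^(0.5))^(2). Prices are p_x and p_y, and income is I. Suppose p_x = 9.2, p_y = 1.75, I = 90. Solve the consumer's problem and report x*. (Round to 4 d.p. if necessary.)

From the CES first-order condition, 2·(y/x)^(0.5) = p_x/p_y.
Hence y/x = ((1/2)·p_x/p_y)^(1/(0.5)), i.e. raised to the 2 power.
With the ratio pinned down, the budget gives x* = I/(p_x + p_y·(y/x)) and y* = (y/x)·x*.
Numerically y/x = 6.909388, so x* = 90/(9.2 + 1.75·6.909388) = 4.2271.

x* = 4.2271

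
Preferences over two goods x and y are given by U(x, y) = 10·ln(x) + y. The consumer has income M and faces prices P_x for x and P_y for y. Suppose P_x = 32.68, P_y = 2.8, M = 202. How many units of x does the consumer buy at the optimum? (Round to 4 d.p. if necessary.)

x* = 0.8568

MU_x = 10/x, MU_y = 1. Tangency: 10/x = P_x/P_y.
So x*(P_x,P_y) = 10·P_y/P_x, independent of income; and y* = (M − 10·P_y)/P_y.
At the given prices: x* = 10·2.8/32.68 = 0.8568.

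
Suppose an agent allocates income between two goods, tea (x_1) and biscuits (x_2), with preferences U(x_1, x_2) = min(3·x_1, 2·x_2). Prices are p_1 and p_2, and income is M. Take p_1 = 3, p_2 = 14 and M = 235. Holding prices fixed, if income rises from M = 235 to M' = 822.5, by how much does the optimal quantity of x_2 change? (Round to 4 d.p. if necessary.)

Δx_2* = 36.7188

Leontief preferences: the optimum is at the kink where x_1/2 = x_2/3, i.e. x_2 = (3/2)·x_1.
Budget: p_1·x_1 + p_2·(3/2)·x_1 = M, so (2·p_1 + 3·p_2)·x_1 = 2·M.
Demand: x_1*(p_1,p_2,M) = 2·M/(2·p_1 + 3·p_2), x_2* = 3·M/(2·p_1 + 3·p_2).
Here 2·3 + 3·14 = 48, giving x_2* = 14.6875.
At M' = 822.5: x_2* = 51.4062. Change: 51.4062 − 14.6875 = 36.7188.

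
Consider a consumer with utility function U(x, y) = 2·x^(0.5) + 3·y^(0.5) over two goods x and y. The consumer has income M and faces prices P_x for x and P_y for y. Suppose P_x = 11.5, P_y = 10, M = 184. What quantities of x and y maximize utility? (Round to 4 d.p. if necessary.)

x* = 4.4599, y* = 13.2711

MU_x ∝ 2·x^(-0.5), MU_y ∝ 3·y^(-0.5), so MRS = (2/3)·(y/x)^(0.5) = P_x/P_y.
Hence y/x = ((3/2)·P_x/P_y)^(1/(0.5)), i.e. raised to the 2 power.
With the ratio pinned down, the budget gives x* = M/(P_x + P_y·(y/x)) and y* = (y/x)·x*.
Numerically y/x = 2.975625, so x* = 184/(11.5 + 10·2.975625) = 4.4599 and y* = 2.975625·4.4599 = 13.2711.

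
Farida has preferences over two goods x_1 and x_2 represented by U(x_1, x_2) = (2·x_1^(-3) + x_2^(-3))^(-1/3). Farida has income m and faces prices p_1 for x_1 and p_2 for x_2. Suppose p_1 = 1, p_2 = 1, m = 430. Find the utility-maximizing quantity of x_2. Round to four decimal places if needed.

MRS = MU_x_1/MU_x_2 = 2·(x_2/x_1)^(4). Set equal to p_1/p_2.
Solve for the ratio: x_2/x_1 = [(1/2)·p_1/p_2]^(0.25).
Substitute x_2 = (x_2/x_1)·x_1 into the budget: x_1* = m/(p_1 + p_2·(x_2/x_1)).
Numerically x_2/x_1 = 0.840896, so x_1* = 430/(1 + 1·0.840896) = 233.5819 and x_2* = 0.840896·233.5819 = 196.4181.

x_2* = 196.4181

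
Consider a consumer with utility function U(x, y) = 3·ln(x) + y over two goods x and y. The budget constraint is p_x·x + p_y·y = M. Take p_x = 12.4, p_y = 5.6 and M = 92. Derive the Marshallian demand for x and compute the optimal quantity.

x* = 1.3548

MU_x = 3/x, MU_y = 1. Tangency: 3/x = p_x/p_y.
So x*(p_x,p_y) = 3·p_y/p_x, independent of income; and y* = (M − 3·p_y)/p_y.
At the given prices: x* = 3·5.6/12.4 = 1.3548.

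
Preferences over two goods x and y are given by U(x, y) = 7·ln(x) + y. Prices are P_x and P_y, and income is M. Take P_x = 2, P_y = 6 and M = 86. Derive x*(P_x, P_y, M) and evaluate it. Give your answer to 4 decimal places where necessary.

So x*(P_x,P_y) = 7·P_y/P_x, independent of income; and y* = (M − 7·P_y)/P_y.
At the given prices: x* = 7·6/2 = 21.

x* = 21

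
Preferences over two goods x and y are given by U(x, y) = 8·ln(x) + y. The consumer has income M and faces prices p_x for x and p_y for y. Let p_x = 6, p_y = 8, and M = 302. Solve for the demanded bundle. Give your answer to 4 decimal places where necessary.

Set MRS = p_x/p_y: (8/x)/1 = p_x/p_y.
So x*(p_x,p_y) = 8·p_y/p_x, independent of income; and y* = (M − 8·p_y)/p_y.
At the given prices: x* = 8·8/6 = 10.6667, and y* = 29.75.

x* = 10.6667, y* = 29.75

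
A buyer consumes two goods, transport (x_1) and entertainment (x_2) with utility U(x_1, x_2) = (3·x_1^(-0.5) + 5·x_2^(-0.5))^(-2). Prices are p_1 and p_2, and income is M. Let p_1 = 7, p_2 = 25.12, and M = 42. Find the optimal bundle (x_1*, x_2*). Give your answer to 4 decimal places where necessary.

MU_x_1 ∝ 3·x_1^(-1.5), MU_x_2 ∝ 5·x_2^(-1.5), so MRS = (3/5)·(x_2/x_1)^(1.5) = p_1/p_2.
Solve for the ratio: x_2/x_1 = [(5/3)·p_1/p_2]^(2/3).
Substitute x_2 = (x_2/x_1)·x_1 into the budget: x_1* = M/(p_1 + p_2·(x_2/x_1)).
Numerically x_2/x_1 = 0.599724, so x_1* = 42/(7 + 25.12·0.599724) = 1.9035 and x_2* = 0.599724·1.9035 = 1.1416.

x_1* = 1.9035, x_2* = 1.1416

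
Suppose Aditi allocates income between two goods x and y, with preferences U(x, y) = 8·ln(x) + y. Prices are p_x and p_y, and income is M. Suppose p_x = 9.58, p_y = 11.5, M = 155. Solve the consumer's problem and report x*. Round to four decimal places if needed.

x* = 9.6033

MU_x = 8/x, MU_y = 1. Tangency: 8/x = p_x/p_y.
So x*(p_x,p_y) = 8·p_y/p_x, independent of income; and y* = (M − 8·p_y)/p_y.
At the given prices: x* = 8·11.5/9.58 = 9.6033.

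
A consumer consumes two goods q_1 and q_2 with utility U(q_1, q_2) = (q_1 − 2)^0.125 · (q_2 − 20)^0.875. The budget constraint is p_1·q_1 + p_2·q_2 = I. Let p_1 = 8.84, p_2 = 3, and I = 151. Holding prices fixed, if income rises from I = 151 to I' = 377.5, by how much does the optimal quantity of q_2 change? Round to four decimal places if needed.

This is Cobb-Douglas in (q_1−2, q_2−20): tangency gives 0.125·p_2·(q_2−20) = 0.875·p_1·(q_1−2).
After buying the subsistence bundle (2, 20), a share 0.125 of the remaining income goes to q_1: q_1* = 2 + 0.125·(I − 2p_1 − 20p_2)/p_1.
Discretionary income = 151 − 2·8.84 − 20·3 = 73.32; q_2* = 20 + 0.875·73.32/3 = 41.385.
At I' = 377.5: q_2* = 107.4475. Change: 107.4475 − 41.385 = 66.0625.

Δq_2* = 66.0625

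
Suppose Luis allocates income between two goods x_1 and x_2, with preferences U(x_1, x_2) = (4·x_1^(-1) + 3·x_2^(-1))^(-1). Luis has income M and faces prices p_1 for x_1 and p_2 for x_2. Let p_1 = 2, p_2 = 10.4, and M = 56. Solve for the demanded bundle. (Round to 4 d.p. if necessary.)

MU_x_1 ∝ 4·x_1^(-2), MU_x_2 ∝ 3·x_2^(-2), so MRS = (4/3)·(x_2/x_1)^(2) = p_1/p_2.
Solve for the ratio: x_2/x_1 = [(3/4)·p_1/p_2]^(0.5).
Substitute x_2 = (x_2/x_1)·x_1 into the budget: x_1* = M/(p_1 + p_2·(x_2/x_1)).
Numerically x_2/x_1 = 0.379777, so x_1* = 56/(2 + 10.4·0.379777) = 9.4123 and x_2* = 0.379777·9.4123 = 3.5746.

x_1* = 9.4123, x_2* = 3.5746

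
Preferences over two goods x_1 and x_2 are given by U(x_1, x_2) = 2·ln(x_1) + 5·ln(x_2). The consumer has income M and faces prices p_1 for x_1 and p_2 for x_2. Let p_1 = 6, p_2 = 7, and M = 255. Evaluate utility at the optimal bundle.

Tangency: MRS = (2/5)·x_2/x_1 = p_1/p_2.
So 2·p_2·x_2 = 5·p_1·x_1; combined with the budget, a share 2/7 of income goes to x_1.
Demand: x_1*(p_1,p_2,M) = 2/7·M/p_1 and x_2* = 5/7·M/p_2.
At p_1=6, p_2=7, M=255: x_1* = 2/7·255/6 = 12.1429, x_2* = 26.0204.
Utility at the optimum: U(12.1429, 26.0204) = 21.2879.

V = 21.2879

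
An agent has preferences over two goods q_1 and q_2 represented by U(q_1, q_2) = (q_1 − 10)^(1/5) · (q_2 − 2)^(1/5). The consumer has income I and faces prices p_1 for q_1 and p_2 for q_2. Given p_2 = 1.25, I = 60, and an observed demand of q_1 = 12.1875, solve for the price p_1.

p_1 = 4

This is Cobb-Douglas in (q_1−10, q_2−2): tangency gives 0.2·p_2·(q_2−2) = 0.2·p_1·(q_1−10).
After buying the subsistence bundle (10, 2), a share 0.5 of the remaining income goes to q_1: q_1* = 10 + 0.5·(I − 10p_1 − 2p_2)/p_1.
Set q_1* = 12.1875 in the demand function and solve for p_1: p_1 = 4.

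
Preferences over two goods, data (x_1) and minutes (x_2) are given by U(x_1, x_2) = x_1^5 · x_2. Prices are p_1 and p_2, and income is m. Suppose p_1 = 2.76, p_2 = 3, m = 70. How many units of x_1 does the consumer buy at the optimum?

Tangency: MRS = 5·x_2/x_1 = p_1/p_2.
Rearranging, p_2·x_2 = (1/5)·p_1·x_1. Substituting into the budget gives p_1·x_1·(1 + (1/5)) = m.
Demand: x_1*(p_1,p_2,m) = 5/6·m/p_1 and x_2* = 1/6·m/p_2.
At p_1=2.76, p_2=3, m=70: x_1* = 5/6·70/2.76 = 21.1353.

x_1* = 21.1353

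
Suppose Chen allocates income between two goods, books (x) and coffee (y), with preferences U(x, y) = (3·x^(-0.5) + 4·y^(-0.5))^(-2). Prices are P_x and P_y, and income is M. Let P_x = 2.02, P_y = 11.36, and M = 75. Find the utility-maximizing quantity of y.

y* = 4.509

From the CES first-order condition, (3/4)·(y/x)^(1.5) = P_x/P_y.
Hence y/x = ((4/3)·P_x/P_y)^(1/(1.5)), i.e. raised to the 2/3 power.
Substitute y = (y/x)·x into the budget: x* = M/(P_x + P_y·(y/x)).
Numerically y/x = 0.383067, so x* = 75/(2.02 + 11.36·0.383067) = 11.7709 and y* = 0.383067·11.7709 = 4.509.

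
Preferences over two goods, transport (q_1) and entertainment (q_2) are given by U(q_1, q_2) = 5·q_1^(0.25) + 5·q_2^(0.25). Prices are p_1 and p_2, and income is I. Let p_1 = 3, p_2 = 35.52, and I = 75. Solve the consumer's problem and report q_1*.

q_1* = 17.3762

From the CES first-order condition, (q_2/q_1)^(0.75) = p_1/p_2.
Solve for the ratio: q_2/q_1 = [p_1/p_2]^(4/3).
With the ratio pinned down, the budget gives q_1* = I/(p_1 + p_2·(q_2/q_1)) and q_2* = (q_2/q_1)·q_1*.
Numerically q_2/q_1 = 0.037056, so q_1* = 75/(3 + 35.52·0.037056) = 17.3762.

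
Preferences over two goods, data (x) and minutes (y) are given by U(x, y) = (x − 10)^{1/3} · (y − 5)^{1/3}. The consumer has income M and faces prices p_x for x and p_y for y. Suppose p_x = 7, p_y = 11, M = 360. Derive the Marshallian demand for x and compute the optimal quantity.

x* = 26.7857

Let x' = x−10, y' = y−5. MRS = y'/x' = p_x/p_y.
Substituting into the budget: x* = 10 + 0.5·(M − 10·p_x − 5·p_y)/p_x, and y* = 5 + 0.5·(…)/p_y.
Discretionary income = 360 − 10·7 − 5·11 = 235; x* = 10 + 0.5·235/7 = 26.7857.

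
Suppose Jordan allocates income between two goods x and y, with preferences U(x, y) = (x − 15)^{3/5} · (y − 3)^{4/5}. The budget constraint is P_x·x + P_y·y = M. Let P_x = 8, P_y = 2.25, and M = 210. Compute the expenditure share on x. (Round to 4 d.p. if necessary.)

share on x = 0.7413

Let x' = x−15, y' = y−3. MRS = (3/4)·y'/x' = P_x/P_y.
Substituting into the budget: x* = 15 + 3/7·(M − 15·P_x − 3·P_y)/P_x, and y* = 3 + 4/7·(…)/P_y.
Discretionary income = 210 − 15·8 − 3·2.25 = 83.25; x* = 15 + 3/7·83.25/8 = 19.4598; y* = 3 + 4/7·83.25/2.25 = 24.1429.
Expenditure on x: 8·19.4598 = 155.6786; share = 0.7413.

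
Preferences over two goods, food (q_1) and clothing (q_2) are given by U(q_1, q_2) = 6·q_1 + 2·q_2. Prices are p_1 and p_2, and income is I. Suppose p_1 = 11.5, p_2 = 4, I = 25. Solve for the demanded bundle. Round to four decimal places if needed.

q_1* = 2.1739, q_2* = 0

q_1 gives more utility per dollar, so spend all income on q_1: q_1* = I/p_1, q_2* = 0.
Numerically: q_1* = 2.1739, q_2* = 0.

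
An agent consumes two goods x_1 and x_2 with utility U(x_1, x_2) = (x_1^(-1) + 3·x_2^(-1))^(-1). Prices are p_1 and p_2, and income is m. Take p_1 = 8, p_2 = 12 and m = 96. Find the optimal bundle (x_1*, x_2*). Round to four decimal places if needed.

x_1* = 3.8445, x_2* = 5.437

From the CES first-order condition, (1/3)·(x_2/x_1)^(2) = p_1/p_2.
Solve for the ratio: x_2/x_1 = [3·p_1/p_2]^(0.5).
With the ratio pinned down, the budget gives x_1* = m/(p_1 + p_2·(x_2/x_1)) and x_2* = (x_2/x_1)·x_1*.
Numerically x_2/x_1 = 1.414214, so x_1* = 96/(8 + 12·1.414214) = 3.8445 and x_2* = 1.414214·3.8445 = 5.437.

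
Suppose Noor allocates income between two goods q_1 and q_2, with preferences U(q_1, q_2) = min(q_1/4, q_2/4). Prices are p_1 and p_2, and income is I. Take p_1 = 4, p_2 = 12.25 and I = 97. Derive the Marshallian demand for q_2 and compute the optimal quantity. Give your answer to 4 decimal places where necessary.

q_2* = 5.9692

Demand: q_1*(p_1,p_2,I) = 4·I/(4·p_1 + 4·p_2), q_2* = 4·I/(4·p_1 + 4·p_2).
Here 4·4 + 4·12.25 = 65, giving q_2* = 5.9692.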